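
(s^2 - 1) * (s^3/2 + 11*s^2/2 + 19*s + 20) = s^5/2 + 11*s^4/2 + 37*s^3/2 + 29*s^2/2 - 19*s - 20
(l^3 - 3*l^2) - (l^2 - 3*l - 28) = l^3 - 4*l^2 + 3*l + 28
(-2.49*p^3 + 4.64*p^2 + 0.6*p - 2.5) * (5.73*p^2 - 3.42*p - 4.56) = -14.2677*p^5 + 35.103*p^4 - 1.0764*p^3 - 37.5354*p^2 + 5.814*p + 11.4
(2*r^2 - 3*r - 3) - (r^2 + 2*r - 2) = r^2 - 5*r - 1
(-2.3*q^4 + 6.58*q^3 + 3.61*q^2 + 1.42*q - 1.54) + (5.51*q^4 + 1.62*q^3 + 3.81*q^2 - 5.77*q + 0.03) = 3.21*q^4 + 8.2*q^3 + 7.42*q^2 - 4.35*q - 1.51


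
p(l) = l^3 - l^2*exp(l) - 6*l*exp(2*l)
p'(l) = -l^2*exp(l) + 3*l^2 - 12*l*exp(2*l) - 2*l*exp(l) - 6*exp(2*l)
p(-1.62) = -4.39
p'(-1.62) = 8.52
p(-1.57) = -3.97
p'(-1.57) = 8.09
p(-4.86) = -114.97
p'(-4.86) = 70.75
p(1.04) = -51.88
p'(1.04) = -153.62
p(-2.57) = -17.39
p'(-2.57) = 19.85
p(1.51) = -192.53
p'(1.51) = -511.40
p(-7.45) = -413.53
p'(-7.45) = 166.48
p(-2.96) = -26.34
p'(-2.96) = 26.22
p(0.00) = 0.00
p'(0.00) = -6.00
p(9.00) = -3546293954.21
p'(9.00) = -7486038443.96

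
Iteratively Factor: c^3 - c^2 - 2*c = (c)*(c^2 - c - 2) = c*(c - 2)*(c + 1)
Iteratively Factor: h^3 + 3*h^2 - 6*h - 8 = (h + 4)*(h^2 - h - 2) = (h - 2)*(h + 4)*(h + 1)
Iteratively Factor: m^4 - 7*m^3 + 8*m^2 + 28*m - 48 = (m - 3)*(m^3 - 4*m^2 - 4*m + 16) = (m - 3)*(m + 2)*(m^2 - 6*m + 8) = (m - 3)*(m - 2)*(m + 2)*(m - 4)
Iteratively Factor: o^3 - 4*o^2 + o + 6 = (o + 1)*(o^2 - 5*o + 6) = (o - 2)*(o + 1)*(o - 3)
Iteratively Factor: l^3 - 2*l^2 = (l)*(l^2 - 2*l) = l*(l - 2)*(l)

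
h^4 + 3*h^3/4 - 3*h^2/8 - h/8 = h*(h - 1/2)*(h + 1/4)*(h + 1)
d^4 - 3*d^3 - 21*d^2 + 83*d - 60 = (d - 4)*(d - 3)*(d - 1)*(d + 5)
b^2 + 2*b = b*(b + 2)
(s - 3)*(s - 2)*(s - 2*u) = s^3 - 2*s^2*u - 5*s^2 + 10*s*u + 6*s - 12*u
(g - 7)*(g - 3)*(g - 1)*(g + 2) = g^4 - 9*g^3 + 9*g^2 + 41*g - 42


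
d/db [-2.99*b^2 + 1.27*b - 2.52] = 1.27 - 5.98*b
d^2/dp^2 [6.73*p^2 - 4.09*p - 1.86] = 13.4600000000000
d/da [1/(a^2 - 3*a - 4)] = (3 - 2*a)/(-a^2 + 3*a + 4)^2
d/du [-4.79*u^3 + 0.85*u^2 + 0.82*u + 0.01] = -14.37*u^2 + 1.7*u + 0.82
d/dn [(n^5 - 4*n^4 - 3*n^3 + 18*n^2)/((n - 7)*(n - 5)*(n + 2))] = 2*n*(n^4 - 21*n^3 + 142*n^2 - 369*n + 315)/(n^4 - 24*n^3 + 214*n^2 - 840*n + 1225)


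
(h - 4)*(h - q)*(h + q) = h^3 - 4*h^2 - h*q^2 + 4*q^2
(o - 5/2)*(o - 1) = o^2 - 7*o/2 + 5/2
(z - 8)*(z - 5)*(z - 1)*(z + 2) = z^4 - 12*z^3 + 25*z^2 + 66*z - 80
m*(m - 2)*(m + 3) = m^3 + m^2 - 6*m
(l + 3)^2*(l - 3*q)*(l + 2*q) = l^4 - l^3*q + 6*l^3 - 6*l^2*q^2 - 6*l^2*q + 9*l^2 - 36*l*q^2 - 9*l*q - 54*q^2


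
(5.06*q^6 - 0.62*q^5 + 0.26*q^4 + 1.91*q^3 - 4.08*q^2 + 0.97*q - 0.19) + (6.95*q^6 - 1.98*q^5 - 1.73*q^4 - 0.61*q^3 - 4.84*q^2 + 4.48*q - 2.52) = 12.01*q^6 - 2.6*q^5 - 1.47*q^4 + 1.3*q^3 - 8.92*q^2 + 5.45*q - 2.71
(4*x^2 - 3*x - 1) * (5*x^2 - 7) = 20*x^4 - 15*x^3 - 33*x^2 + 21*x + 7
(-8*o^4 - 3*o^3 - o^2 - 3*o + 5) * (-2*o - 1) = 16*o^5 + 14*o^4 + 5*o^3 + 7*o^2 - 7*o - 5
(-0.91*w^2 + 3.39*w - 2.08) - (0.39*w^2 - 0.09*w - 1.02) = -1.3*w^2 + 3.48*w - 1.06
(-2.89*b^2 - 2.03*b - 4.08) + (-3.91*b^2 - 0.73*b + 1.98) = -6.8*b^2 - 2.76*b - 2.1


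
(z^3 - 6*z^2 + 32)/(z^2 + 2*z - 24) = (z^2 - 2*z - 8)/(z + 6)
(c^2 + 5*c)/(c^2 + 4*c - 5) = c/(c - 1)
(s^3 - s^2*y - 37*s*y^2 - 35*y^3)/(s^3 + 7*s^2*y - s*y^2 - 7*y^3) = (-s^2 + 2*s*y + 35*y^2)/(-s^2 - 6*s*y + 7*y^2)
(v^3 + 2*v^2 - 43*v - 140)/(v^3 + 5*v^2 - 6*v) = (v^3 + 2*v^2 - 43*v - 140)/(v*(v^2 + 5*v - 6))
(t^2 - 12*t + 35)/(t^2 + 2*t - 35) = (t - 7)/(t + 7)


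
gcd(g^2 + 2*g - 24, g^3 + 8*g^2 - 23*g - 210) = g + 6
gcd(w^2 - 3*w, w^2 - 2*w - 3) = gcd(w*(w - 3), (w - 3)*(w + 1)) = w - 3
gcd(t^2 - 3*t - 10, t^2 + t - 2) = t + 2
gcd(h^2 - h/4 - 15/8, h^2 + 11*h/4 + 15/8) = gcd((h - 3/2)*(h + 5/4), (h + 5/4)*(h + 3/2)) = h + 5/4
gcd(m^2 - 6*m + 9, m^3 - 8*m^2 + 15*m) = m - 3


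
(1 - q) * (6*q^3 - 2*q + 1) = -6*q^4 + 6*q^3 + 2*q^2 - 3*q + 1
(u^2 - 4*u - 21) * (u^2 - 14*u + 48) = u^4 - 18*u^3 + 83*u^2 + 102*u - 1008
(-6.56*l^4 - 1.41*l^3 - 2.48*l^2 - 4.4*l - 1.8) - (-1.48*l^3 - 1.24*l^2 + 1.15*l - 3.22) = -6.56*l^4 + 0.0700000000000001*l^3 - 1.24*l^2 - 5.55*l + 1.42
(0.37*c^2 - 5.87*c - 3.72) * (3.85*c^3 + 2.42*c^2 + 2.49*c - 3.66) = 1.4245*c^5 - 21.7041*c^4 - 27.6061*c^3 - 24.9729*c^2 + 12.2214*c + 13.6152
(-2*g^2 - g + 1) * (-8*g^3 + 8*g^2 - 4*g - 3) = 16*g^5 - 8*g^4 - 8*g^3 + 18*g^2 - g - 3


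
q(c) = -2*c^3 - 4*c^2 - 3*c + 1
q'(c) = -6*c^2 - 8*c - 3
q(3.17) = -112.42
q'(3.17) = -88.65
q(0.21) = 0.18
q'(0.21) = -4.94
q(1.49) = -18.97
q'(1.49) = -28.24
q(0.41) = -1.04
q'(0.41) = -7.29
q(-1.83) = 5.35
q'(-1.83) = -8.45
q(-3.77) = 62.62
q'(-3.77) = -58.12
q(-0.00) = 1.00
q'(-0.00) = -3.00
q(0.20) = 0.22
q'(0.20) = -4.84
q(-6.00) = 307.00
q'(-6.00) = -171.00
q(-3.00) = 28.00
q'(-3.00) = -33.00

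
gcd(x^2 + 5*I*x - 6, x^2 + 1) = 1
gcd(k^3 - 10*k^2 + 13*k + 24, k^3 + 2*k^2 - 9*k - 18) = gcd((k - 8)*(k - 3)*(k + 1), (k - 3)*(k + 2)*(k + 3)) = k - 3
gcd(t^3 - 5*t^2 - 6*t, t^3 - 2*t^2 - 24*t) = t^2 - 6*t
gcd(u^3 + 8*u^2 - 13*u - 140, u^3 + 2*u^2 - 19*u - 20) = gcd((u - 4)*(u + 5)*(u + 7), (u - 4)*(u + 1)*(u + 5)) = u^2 + u - 20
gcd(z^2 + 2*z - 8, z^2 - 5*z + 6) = z - 2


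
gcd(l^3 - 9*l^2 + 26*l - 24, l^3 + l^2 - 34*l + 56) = l^2 - 6*l + 8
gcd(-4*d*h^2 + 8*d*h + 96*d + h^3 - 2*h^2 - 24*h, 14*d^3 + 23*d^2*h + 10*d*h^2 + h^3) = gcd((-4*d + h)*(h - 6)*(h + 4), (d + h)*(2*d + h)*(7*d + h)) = 1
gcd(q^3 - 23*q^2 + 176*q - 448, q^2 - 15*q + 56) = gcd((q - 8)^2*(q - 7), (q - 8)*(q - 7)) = q^2 - 15*q + 56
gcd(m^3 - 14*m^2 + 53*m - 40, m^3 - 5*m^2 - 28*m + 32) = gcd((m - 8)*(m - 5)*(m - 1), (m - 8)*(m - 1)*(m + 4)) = m^2 - 9*m + 8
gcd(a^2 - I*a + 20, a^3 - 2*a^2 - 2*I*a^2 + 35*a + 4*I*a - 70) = 1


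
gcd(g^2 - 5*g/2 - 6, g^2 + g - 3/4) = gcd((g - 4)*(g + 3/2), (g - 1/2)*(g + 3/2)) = g + 3/2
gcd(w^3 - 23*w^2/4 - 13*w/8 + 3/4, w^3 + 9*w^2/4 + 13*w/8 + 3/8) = w + 1/2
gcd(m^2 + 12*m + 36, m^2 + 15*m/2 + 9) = m + 6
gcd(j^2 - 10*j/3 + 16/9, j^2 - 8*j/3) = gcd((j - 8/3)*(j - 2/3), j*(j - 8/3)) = j - 8/3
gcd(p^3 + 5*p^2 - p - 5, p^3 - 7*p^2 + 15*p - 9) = p - 1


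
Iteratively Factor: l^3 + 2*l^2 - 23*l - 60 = (l + 3)*(l^2 - l - 20) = (l + 3)*(l + 4)*(l - 5)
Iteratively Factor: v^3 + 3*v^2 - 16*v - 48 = (v + 4)*(v^2 - v - 12) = (v + 3)*(v + 4)*(v - 4)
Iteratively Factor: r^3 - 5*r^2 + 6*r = (r - 2)*(r^2 - 3*r) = (r - 3)*(r - 2)*(r)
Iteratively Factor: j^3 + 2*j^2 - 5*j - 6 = (j + 3)*(j^2 - j - 2) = (j + 1)*(j + 3)*(j - 2)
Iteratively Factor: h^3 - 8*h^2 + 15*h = (h - 3)*(h^2 - 5*h) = (h - 5)*(h - 3)*(h)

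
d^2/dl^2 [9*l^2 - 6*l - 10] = 18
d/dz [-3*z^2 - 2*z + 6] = -6*z - 2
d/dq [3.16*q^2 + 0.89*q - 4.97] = 6.32*q + 0.89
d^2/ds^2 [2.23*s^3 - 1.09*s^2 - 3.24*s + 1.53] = 13.38*s - 2.18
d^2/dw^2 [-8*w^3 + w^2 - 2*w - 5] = 2 - 48*w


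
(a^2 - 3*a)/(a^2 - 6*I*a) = (a - 3)/(a - 6*I)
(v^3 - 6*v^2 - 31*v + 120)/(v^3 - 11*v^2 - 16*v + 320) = (v - 3)/(v - 8)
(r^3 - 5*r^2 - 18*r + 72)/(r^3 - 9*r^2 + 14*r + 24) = (r^2 + r - 12)/(r^2 - 3*r - 4)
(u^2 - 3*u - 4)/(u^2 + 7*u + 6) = (u - 4)/(u + 6)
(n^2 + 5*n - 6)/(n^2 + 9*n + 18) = (n - 1)/(n + 3)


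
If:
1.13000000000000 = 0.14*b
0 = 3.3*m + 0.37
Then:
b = 8.07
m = -0.11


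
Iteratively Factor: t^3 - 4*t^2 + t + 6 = (t - 3)*(t^2 - t - 2) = (t - 3)*(t - 2)*(t + 1)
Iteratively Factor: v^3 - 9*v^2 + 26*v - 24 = (v - 4)*(v^2 - 5*v + 6) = (v - 4)*(v - 3)*(v - 2)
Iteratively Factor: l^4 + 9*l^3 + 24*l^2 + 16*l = (l)*(l^3 + 9*l^2 + 24*l + 16) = l*(l + 4)*(l^2 + 5*l + 4) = l*(l + 1)*(l + 4)*(l + 4)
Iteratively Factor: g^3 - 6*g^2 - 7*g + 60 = (g + 3)*(g^2 - 9*g + 20) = (g - 4)*(g + 3)*(g - 5)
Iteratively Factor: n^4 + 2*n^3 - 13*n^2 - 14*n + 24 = (n + 4)*(n^3 - 2*n^2 - 5*n + 6) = (n + 2)*(n + 4)*(n^2 - 4*n + 3) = (n - 3)*(n + 2)*(n + 4)*(n - 1)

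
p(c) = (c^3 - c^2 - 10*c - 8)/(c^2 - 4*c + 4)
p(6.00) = 7.00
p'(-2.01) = 0.38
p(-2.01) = -0.00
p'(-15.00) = 1.00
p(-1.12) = 0.06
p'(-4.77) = 0.89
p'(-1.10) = -0.40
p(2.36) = -185.38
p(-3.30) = -0.78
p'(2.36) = 1045.24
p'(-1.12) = -0.37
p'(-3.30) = 0.75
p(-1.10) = 0.05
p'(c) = (4 - 2*c)*(c^3 - c^2 - 10*c - 8)/(c^2 - 4*c + 4)^2 + (3*c^2 - 2*c - 10)/(c^2 - 4*c + 4) = (c^3 - 6*c^2 + 14*c + 36)/(c^3 - 6*c^2 + 12*c - 8)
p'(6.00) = 1.88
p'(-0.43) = -2.01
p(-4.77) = -2.00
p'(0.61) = -15.84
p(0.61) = -7.37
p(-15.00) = -11.97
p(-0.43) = -0.67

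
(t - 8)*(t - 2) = t^2 - 10*t + 16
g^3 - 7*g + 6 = (g - 2)*(g - 1)*(g + 3)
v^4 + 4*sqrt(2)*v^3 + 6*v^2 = v^2*(v + sqrt(2))*(v + 3*sqrt(2))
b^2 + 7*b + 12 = (b + 3)*(b + 4)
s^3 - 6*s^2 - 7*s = s*(s - 7)*(s + 1)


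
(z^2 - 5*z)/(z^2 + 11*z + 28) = z*(z - 5)/(z^2 + 11*z + 28)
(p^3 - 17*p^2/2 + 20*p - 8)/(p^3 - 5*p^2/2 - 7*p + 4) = (p - 4)/(p + 2)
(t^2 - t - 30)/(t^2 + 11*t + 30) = (t - 6)/(t + 6)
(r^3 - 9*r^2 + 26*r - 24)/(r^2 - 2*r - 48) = (-r^3 + 9*r^2 - 26*r + 24)/(-r^2 + 2*r + 48)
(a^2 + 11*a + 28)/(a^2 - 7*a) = (a^2 + 11*a + 28)/(a*(a - 7))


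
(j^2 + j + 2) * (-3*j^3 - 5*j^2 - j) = -3*j^5 - 8*j^4 - 12*j^3 - 11*j^2 - 2*j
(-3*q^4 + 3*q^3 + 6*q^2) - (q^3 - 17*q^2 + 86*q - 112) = -3*q^4 + 2*q^3 + 23*q^2 - 86*q + 112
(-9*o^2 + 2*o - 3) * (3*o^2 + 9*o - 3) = -27*o^4 - 75*o^3 + 36*o^2 - 33*o + 9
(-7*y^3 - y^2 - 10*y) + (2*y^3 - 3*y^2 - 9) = -5*y^3 - 4*y^2 - 10*y - 9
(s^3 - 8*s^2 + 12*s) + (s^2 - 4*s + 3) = s^3 - 7*s^2 + 8*s + 3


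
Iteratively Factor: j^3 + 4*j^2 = (j)*(j^2 + 4*j) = j^2*(j + 4)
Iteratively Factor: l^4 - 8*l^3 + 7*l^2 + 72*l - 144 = (l - 4)*(l^3 - 4*l^2 - 9*l + 36) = (l - 4)^2*(l^2 - 9) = (l - 4)^2*(l - 3)*(l + 3)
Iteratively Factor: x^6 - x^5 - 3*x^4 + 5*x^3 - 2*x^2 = (x - 1)*(x^5 - 3*x^3 + 2*x^2) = x*(x - 1)*(x^4 - 3*x^2 + 2*x) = x*(x - 1)^2*(x^3 + x^2 - 2*x) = x*(x - 1)^3*(x^2 + 2*x) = x^2*(x - 1)^3*(x + 2)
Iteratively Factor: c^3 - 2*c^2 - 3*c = (c)*(c^2 - 2*c - 3) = c*(c - 3)*(c + 1)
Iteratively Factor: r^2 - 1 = (r + 1)*(r - 1)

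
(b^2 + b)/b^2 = (b + 1)/b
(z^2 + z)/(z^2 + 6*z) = (z + 1)/(z + 6)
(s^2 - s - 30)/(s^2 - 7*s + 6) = (s + 5)/(s - 1)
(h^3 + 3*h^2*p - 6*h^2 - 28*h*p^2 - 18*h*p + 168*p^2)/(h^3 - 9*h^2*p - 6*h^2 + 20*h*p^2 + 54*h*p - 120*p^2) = (-h - 7*p)/(-h + 5*p)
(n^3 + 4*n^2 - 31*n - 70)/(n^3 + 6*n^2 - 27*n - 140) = (n + 2)/(n + 4)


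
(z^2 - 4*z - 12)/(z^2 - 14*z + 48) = (z + 2)/(z - 8)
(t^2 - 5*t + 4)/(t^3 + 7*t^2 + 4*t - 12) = (t - 4)/(t^2 + 8*t + 12)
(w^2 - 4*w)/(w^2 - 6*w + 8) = w/(w - 2)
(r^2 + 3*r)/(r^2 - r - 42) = r*(r + 3)/(r^2 - r - 42)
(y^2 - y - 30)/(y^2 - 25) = (y - 6)/(y - 5)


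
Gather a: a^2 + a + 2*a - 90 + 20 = a^2 + 3*a - 70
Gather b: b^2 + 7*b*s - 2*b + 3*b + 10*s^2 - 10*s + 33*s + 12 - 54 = b^2 + b*(7*s + 1) + 10*s^2 + 23*s - 42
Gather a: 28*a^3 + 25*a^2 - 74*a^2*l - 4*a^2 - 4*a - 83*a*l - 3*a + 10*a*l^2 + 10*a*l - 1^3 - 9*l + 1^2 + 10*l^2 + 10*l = 28*a^3 + a^2*(21 - 74*l) + a*(10*l^2 - 73*l - 7) + 10*l^2 + l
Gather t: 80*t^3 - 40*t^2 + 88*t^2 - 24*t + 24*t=80*t^3 + 48*t^2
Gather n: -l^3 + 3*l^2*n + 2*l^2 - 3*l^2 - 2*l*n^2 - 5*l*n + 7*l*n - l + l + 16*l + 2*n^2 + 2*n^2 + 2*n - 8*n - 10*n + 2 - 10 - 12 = -l^3 - l^2 + 16*l + n^2*(4 - 2*l) + n*(3*l^2 + 2*l - 16) - 20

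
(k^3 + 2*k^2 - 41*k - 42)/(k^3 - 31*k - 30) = (k + 7)/(k + 5)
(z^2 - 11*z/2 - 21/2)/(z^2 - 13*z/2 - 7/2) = (2*z + 3)/(2*z + 1)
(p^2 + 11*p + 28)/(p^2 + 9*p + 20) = (p + 7)/(p + 5)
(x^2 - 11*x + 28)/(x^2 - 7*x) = (x - 4)/x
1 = 1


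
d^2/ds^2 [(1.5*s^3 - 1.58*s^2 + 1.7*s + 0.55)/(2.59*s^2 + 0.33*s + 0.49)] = (-2.8421709430404e-14*s^5 - 1.4210854715202e-14*s^4 + 22.027792*s^3 + 35.623098*s^2 - 7.96341*s - 2.584716)/(17.373979*s^6 + 6.641019*s^5 + 10.70706*s^4 + 2.548755*s^3 + 2.02566*s^2 + 0.237699*s + 0.117649)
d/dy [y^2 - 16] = 2*y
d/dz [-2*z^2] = -4*z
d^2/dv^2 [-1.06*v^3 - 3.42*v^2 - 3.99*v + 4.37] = -6.36*v - 6.84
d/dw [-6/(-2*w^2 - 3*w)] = 6*(-4*w - 3)/(w^2*(2*w + 3)^2)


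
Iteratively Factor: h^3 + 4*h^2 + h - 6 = (h + 3)*(h^2 + h - 2) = (h + 2)*(h + 3)*(h - 1)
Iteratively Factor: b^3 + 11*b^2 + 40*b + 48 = (b + 3)*(b^2 + 8*b + 16) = (b + 3)*(b + 4)*(b + 4)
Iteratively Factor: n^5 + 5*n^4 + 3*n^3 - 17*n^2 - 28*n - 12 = (n + 2)*(n^4 + 3*n^3 - 3*n^2 - 11*n - 6) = (n + 1)*(n + 2)*(n^3 + 2*n^2 - 5*n - 6) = (n + 1)*(n + 2)*(n + 3)*(n^2 - n - 2) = (n + 1)^2*(n + 2)*(n + 3)*(n - 2)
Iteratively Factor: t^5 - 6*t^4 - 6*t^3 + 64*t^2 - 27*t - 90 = (t - 3)*(t^4 - 3*t^3 - 15*t^2 + 19*t + 30) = (t - 3)*(t + 1)*(t^3 - 4*t^2 - 11*t + 30) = (t - 5)*(t - 3)*(t + 1)*(t^2 + t - 6) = (t - 5)*(t - 3)*(t - 2)*(t + 1)*(t + 3)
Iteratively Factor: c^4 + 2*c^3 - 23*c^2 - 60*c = (c)*(c^3 + 2*c^2 - 23*c - 60) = c*(c - 5)*(c^2 + 7*c + 12) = c*(c - 5)*(c + 4)*(c + 3)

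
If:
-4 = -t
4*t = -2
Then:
No Solution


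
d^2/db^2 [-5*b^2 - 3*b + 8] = -10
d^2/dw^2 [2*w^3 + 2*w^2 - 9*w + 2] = 12*w + 4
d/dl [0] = 0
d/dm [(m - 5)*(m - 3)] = 2*m - 8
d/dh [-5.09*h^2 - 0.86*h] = -10.18*h - 0.86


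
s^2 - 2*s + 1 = (s - 1)^2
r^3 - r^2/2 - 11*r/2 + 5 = (r - 2)*(r - 1)*(r + 5/2)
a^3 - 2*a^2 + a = a*(a - 1)^2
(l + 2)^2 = l^2 + 4*l + 4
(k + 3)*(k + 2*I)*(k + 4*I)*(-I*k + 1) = -I*k^4 + 7*k^3 - 3*I*k^3 + 21*k^2 + 14*I*k^2 - 8*k + 42*I*k - 24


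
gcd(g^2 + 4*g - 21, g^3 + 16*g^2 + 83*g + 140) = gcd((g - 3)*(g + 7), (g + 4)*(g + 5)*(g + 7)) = g + 7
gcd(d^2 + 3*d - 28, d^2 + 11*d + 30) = 1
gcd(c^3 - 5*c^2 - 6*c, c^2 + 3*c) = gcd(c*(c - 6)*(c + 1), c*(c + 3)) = c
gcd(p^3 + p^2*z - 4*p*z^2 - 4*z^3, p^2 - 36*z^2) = 1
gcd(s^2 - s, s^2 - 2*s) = s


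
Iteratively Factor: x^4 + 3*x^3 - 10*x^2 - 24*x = (x - 3)*(x^3 + 6*x^2 + 8*x) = (x - 3)*(x + 2)*(x^2 + 4*x) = x*(x - 3)*(x + 2)*(x + 4)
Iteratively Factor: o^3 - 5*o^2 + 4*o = (o - 1)*(o^2 - 4*o) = (o - 4)*(o - 1)*(o)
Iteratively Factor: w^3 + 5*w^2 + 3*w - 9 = (w - 1)*(w^2 + 6*w + 9) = (w - 1)*(w + 3)*(w + 3)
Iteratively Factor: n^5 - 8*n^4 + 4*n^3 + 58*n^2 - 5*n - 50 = (n + 1)*(n^4 - 9*n^3 + 13*n^2 + 45*n - 50) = (n - 1)*(n + 1)*(n^3 - 8*n^2 + 5*n + 50) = (n - 1)*(n + 1)*(n + 2)*(n^2 - 10*n + 25) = (n - 5)*(n - 1)*(n + 1)*(n + 2)*(n - 5)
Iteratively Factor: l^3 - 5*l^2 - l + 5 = (l - 1)*(l^2 - 4*l - 5) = (l - 1)*(l + 1)*(l - 5)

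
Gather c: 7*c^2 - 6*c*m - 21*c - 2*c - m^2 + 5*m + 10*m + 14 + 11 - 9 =7*c^2 + c*(-6*m - 23) - m^2 + 15*m + 16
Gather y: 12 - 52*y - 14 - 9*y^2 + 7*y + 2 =-9*y^2 - 45*y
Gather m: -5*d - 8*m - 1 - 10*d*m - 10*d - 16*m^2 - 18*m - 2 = -15*d - 16*m^2 + m*(-10*d - 26) - 3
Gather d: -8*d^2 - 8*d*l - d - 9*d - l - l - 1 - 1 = -8*d^2 + d*(-8*l - 10) - 2*l - 2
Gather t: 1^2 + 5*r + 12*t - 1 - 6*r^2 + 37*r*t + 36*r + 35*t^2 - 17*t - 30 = -6*r^2 + 41*r + 35*t^2 + t*(37*r - 5) - 30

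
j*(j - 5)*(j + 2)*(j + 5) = j^4 + 2*j^3 - 25*j^2 - 50*j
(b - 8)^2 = b^2 - 16*b + 64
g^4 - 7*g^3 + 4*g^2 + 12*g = g*(g - 6)*(g - 2)*(g + 1)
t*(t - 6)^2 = t^3 - 12*t^2 + 36*t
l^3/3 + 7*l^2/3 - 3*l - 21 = (l/3 + 1)*(l - 3)*(l + 7)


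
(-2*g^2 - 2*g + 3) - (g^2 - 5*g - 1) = -3*g^2 + 3*g + 4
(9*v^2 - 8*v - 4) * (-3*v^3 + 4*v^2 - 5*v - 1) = -27*v^5 + 60*v^4 - 65*v^3 + 15*v^2 + 28*v + 4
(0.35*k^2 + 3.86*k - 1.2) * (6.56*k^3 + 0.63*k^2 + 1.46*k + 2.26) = 2.296*k^5 + 25.5421*k^4 - 4.9292*k^3 + 5.6706*k^2 + 6.9716*k - 2.712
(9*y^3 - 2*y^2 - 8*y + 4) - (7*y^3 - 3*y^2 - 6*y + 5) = 2*y^3 + y^2 - 2*y - 1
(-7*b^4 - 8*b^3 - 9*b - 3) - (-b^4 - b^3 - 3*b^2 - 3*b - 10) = -6*b^4 - 7*b^3 + 3*b^2 - 6*b + 7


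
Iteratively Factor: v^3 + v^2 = (v)*(v^2 + v) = v*(v + 1)*(v)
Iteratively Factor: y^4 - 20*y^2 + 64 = (y + 2)*(y^3 - 2*y^2 - 16*y + 32) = (y + 2)*(y + 4)*(y^2 - 6*y + 8) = (y - 2)*(y + 2)*(y + 4)*(y - 4)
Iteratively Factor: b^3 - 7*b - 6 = (b - 3)*(b^2 + 3*b + 2) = (b - 3)*(b + 1)*(b + 2)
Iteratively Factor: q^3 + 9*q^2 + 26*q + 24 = (q + 2)*(q^2 + 7*q + 12) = (q + 2)*(q + 4)*(q + 3)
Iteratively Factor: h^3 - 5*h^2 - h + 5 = (h - 1)*(h^2 - 4*h - 5) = (h - 5)*(h - 1)*(h + 1)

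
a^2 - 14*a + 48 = (a - 8)*(a - 6)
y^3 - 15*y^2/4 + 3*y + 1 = (y - 2)^2*(y + 1/4)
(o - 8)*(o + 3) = o^2 - 5*o - 24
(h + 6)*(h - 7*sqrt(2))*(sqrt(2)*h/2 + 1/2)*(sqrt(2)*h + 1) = h^4 - 6*sqrt(2)*h^3 + 6*h^3 - 36*sqrt(2)*h^2 - 27*h^2/2 - 81*h - 7*sqrt(2)*h/2 - 21*sqrt(2)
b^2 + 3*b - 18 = (b - 3)*(b + 6)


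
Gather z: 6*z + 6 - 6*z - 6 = 0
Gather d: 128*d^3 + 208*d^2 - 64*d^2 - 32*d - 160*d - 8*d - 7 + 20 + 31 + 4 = 128*d^3 + 144*d^2 - 200*d + 48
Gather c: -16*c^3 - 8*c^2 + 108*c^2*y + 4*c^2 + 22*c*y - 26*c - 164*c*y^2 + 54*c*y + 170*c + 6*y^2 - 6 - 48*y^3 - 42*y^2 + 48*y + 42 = -16*c^3 + c^2*(108*y - 4) + c*(-164*y^2 + 76*y + 144) - 48*y^3 - 36*y^2 + 48*y + 36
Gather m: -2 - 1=-3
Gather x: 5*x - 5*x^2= -5*x^2 + 5*x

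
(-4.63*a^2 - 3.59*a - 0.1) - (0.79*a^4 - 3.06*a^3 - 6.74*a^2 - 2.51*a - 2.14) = -0.79*a^4 + 3.06*a^3 + 2.11*a^2 - 1.08*a + 2.04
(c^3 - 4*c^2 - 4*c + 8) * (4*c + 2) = 4*c^4 - 14*c^3 - 24*c^2 + 24*c + 16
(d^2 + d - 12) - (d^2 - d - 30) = 2*d + 18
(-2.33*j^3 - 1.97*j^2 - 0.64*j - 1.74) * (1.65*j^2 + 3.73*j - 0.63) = -3.8445*j^5 - 11.9414*j^4 - 6.9362*j^3 - 4.0171*j^2 - 6.087*j + 1.0962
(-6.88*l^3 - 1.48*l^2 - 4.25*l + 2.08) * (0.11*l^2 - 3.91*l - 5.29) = -0.7568*l^5 + 26.738*l^4 + 41.7145*l^3 + 24.6755*l^2 + 14.3497*l - 11.0032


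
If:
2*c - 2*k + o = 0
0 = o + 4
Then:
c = k + 2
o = -4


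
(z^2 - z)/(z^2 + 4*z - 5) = z/(z + 5)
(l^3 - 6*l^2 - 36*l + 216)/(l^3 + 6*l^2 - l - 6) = (l^2 - 12*l + 36)/(l^2 - 1)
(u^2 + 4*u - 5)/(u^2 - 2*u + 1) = (u + 5)/(u - 1)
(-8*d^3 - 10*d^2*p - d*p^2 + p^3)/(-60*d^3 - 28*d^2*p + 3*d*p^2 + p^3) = (-4*d^2 - 3*d*p + p^2)/(-30*d^2 + d*p + p^2)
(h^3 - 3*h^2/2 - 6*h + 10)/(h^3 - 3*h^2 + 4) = (h + 5/2)/(h + 1)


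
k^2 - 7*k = k*(k - 7)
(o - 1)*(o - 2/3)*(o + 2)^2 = o^4 + 7*o^3/3 - 2*o^2 - 4*o + 8/3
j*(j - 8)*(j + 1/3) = j^3 - 23*j^2/3 - 8*j/3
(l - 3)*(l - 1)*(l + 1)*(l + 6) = l^4 + 3*l^3 - 19*l^2 - 3*l + 18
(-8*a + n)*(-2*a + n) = 16*a^2 - 10*a*n + n^2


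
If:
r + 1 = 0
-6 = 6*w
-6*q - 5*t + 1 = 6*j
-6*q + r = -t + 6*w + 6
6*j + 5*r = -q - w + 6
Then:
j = 218/105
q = -16/35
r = -1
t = -61/35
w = -1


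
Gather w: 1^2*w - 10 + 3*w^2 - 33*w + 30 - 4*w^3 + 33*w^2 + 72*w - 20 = -4*w^3 + 36*w^2 + 40*w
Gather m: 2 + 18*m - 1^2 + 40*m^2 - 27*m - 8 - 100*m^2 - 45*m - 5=-60*m^2 - 54*m - 12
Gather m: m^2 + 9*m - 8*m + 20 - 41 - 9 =m^2 + m - 30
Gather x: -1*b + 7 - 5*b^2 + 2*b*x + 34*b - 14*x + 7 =-5*b^2 + 33*b + x*(2*b - 14) + 14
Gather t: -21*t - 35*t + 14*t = -42*t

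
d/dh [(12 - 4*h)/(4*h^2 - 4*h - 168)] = (-h^2 + h + (h - 3)*(2*h - 1) + 42)/(-h^2 + h + 42)^2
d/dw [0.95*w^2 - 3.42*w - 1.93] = 1.9*w - 3.42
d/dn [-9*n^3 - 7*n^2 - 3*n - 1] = -27*n^2 - 14*n - 3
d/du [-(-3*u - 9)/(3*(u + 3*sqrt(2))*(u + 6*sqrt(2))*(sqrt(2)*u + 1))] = (-2*sqrt(2)*u^3 - 19*u^2 - 9*sqrt(2)*u^2 - 114*u - 135*sqrt(2) + 36)/(2*u^6 + 38*sqrt(2)*u^5 + 541*u^4 + 1782*sqrt(2)*u^3 + 5418*u^2 + 3240*sqrt(2)*u + 1296)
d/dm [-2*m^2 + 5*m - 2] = 5 - 4*m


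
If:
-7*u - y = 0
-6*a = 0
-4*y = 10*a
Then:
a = 0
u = 0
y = 0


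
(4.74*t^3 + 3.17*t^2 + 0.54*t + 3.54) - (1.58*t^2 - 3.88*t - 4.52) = 4.74*t^3 + 1.59*t^2 + 4.42*t + 8.06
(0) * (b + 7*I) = 0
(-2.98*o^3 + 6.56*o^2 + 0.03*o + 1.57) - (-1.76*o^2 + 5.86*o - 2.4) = -2.98*o^3 + 8.32*o^2 - 5.83*o + 3.97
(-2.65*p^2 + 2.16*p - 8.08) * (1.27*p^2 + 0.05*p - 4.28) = -3.3655*p^4 + 2.6107*p^3 + 1.1884*p^2 - 9.6488*p + 34.5824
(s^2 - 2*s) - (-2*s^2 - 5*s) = 3*s^2 + 3*s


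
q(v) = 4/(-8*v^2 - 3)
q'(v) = 64*v/(-8*v^2 - 3)^2 = 64*v/(8*v^2 + 3)^2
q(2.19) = -0.10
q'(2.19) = 0.08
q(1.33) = -0.23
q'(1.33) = 0.29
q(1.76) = -0.14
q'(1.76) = 0.15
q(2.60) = -0.07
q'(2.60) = 0.05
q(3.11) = -0.05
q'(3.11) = 0.03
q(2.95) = -0.06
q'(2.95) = 0.04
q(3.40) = -0.04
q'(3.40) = 0.02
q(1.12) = -0.31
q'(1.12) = 0.42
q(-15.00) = 0.00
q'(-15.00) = 0.00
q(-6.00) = -0.01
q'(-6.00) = 0.00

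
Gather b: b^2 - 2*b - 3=b^2 - 2*b - 3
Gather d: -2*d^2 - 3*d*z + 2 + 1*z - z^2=-2*d^2 - 3*d*z - z^2 + z + 2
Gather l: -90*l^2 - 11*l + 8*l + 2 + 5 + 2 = -90*l^2 - 3*l + 9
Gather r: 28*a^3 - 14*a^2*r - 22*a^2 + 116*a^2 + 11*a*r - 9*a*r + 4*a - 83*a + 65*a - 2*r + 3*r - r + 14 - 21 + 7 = 28*a^3 + 94*a^2 - 14*a + r*(-14*a^2 + 2*a)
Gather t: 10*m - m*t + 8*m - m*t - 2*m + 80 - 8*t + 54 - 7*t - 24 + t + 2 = 16*m + t*(-2*m - 14) + 112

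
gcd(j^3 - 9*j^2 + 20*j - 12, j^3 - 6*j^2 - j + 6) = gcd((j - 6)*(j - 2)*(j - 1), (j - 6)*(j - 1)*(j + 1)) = j^2 - 7*j + 6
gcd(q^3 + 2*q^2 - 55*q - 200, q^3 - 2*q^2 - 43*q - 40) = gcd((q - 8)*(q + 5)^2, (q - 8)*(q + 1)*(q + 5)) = q^2 - 3*q - 40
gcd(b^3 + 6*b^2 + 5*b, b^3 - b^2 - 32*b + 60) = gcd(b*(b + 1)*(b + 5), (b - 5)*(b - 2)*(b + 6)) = 1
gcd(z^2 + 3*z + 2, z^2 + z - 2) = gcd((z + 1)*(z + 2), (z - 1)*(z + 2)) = z + 2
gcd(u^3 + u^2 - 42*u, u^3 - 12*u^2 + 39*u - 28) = 1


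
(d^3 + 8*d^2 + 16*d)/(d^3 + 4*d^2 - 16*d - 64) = d/(d - 4)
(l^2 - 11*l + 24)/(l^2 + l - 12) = (l - 8)/(l + 4)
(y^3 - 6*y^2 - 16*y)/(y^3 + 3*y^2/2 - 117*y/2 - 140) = 2*y*(y + 2)/(2*y^2 + 19*y + 35)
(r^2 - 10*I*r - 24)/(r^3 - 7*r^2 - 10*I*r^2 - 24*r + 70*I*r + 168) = 1/(r - 7)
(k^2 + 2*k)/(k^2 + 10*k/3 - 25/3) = 3*k*(k + 2)/(3*k^2 + 10*k - 25)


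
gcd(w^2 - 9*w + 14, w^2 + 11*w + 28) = 1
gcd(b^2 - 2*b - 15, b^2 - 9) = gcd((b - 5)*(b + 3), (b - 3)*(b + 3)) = b + 3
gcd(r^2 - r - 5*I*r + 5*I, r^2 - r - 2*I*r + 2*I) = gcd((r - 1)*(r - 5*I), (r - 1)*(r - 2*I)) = r - 1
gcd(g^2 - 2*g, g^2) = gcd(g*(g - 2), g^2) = g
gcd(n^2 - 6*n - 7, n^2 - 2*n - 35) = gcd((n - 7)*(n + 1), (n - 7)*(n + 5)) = n - 7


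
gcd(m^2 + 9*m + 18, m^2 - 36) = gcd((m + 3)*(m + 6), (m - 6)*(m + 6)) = m + 6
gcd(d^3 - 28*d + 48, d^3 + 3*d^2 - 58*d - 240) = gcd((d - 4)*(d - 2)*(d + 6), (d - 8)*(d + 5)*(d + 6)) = d + 6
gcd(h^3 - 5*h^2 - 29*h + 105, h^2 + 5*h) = h + 5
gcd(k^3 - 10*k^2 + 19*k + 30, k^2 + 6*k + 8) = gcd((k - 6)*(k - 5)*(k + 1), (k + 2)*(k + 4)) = 1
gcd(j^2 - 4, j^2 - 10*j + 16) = j - 2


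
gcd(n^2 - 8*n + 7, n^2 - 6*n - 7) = n - 7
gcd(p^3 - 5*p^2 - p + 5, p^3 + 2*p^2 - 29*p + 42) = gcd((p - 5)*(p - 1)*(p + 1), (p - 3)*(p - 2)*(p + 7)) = 1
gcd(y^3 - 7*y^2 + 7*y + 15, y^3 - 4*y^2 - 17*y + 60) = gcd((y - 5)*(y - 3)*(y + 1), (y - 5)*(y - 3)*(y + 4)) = y^2 - 8*y + 15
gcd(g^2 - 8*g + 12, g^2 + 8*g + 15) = 1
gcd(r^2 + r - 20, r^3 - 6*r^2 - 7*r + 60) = r - 4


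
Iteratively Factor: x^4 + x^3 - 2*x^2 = (x)*(x^3 + x^2 - 2*x) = x*(x + 2)*(x^2 - x) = x^2*(x + 2)*(x - 1)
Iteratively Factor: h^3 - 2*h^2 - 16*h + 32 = (h - 4)*(h^2 + 2*h - 8) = (h - 4)*(h + 4)*(h - 2)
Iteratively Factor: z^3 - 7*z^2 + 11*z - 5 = (z - 5)*(z^2 - 2*z + 1) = (z - 5)*(z - 1)*(z - 1)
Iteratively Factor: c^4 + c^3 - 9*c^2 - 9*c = (c)*(c^3 + c^2 - 9*c - 9) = c*(c - 3)*(c^2 + 4*c + 3) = c*(c - 3)*(c + 3)*(c + 1)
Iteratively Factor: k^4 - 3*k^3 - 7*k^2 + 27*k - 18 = (k - 3)*(k^3 - 7*k + 6) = (k - 3)*(k + 3)*(k^2 - 3*k + 2) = (k - 3)*(k - 2)*(k + 3)*(k - 1)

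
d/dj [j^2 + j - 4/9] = 2*j + 1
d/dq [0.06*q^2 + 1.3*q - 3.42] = 0.12*q + 1.3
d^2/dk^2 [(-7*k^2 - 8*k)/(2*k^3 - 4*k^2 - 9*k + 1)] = 2*(-28*k^6 - 96*k^5 - 186*k^4 + 78*k^3 + 12*k^2 - 96*k - 79)/(8*k^9 - 48*k^8 - 12*k^7 + 380*k^6 + 6*k^5 - 1032*k^4 - 507*k^3 + 231*k^2 - 27*k + 1)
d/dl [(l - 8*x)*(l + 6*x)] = 2*l - 2*x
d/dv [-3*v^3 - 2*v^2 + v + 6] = -9*v^2 - 4*v + 1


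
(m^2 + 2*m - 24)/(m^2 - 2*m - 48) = (m - 4)/(m - 8)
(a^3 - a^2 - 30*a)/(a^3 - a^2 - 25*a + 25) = a*(a - 6)/(a^2 - 6*a + 5)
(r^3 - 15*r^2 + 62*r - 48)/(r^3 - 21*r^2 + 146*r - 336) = (r - 1)/(r - 7)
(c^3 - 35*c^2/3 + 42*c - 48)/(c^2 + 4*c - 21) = (c^2 - 26*c/3 + 16)/(c + 7)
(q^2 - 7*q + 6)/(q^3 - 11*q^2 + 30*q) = (q - 1)/(q*(q - 5))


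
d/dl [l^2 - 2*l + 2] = 2*l - 2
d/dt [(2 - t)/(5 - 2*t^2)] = (2*t^2 - 4*t*(t - 2) - 5)/(2*t^2 - 5)^2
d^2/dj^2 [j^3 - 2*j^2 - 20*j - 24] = 6*j - 4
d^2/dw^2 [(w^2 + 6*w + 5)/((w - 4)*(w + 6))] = 2*(4*w^3 + 87*w^2 + 462*w + 1004)/(w^6 + 6*w^5 - 60*w^4 - 280*w^3 + 1440*w^2 + 3456*w - 13824)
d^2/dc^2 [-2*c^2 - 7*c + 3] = -4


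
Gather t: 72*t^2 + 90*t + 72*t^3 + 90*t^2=72*t^3 + 162*t^2 + 90*t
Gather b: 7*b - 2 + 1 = 7*b - 1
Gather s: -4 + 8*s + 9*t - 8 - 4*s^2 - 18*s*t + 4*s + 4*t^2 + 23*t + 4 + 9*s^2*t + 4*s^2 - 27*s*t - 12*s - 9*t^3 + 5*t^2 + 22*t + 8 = 9*s^2*t - 45*s*t - 9*t^3 + 9*t^2 + 54*t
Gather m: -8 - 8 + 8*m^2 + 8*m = 8*m^2 + 8*m - 16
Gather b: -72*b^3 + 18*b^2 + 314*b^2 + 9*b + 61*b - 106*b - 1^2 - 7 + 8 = -72*b^3 + 332*b^2 - 36*b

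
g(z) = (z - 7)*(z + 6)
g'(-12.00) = -25.00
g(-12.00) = 114.00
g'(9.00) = 17.00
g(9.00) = 30.00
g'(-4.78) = -10.56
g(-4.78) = -14.37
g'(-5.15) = -11.30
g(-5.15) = -10.33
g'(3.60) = 6.20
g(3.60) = -32.64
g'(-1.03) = -3.06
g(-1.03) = -39.91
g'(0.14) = -0.72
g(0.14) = -42.12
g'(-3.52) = -8.04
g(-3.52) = -26.09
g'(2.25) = 3.50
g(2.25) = -39.19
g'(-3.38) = -7.76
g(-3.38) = -27.20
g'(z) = 2*z - 1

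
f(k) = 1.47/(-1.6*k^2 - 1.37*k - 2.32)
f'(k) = 1.47*(3.2*k + 1.37)/(-1.6*k^2 - 1.37*k - 2.32)^2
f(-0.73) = -0.68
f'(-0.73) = -0.30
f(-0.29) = -0.71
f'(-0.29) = 0.15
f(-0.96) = -0.59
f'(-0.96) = -0.41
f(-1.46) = -0.39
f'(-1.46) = -0.35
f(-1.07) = -0.55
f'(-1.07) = -0.42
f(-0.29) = -0.71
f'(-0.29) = 0.15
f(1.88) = -0.14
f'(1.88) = 0.10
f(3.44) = -0.06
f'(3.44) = 0.03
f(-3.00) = -0.12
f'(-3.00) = -0.08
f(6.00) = -0.02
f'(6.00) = 0.01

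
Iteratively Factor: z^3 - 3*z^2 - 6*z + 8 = (z - 1)*(z^2 - 2*z - 8) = (z - 4)*(z - 1)*(z + 2)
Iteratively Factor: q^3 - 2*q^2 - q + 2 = (q + 1)*(q^2 - 3*q + 2) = (q - 1)*(q + 1)*(q - 2)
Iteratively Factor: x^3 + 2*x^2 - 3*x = (x)*(x^2 + 2*x - 3) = x*(x + 3)*(x - 1)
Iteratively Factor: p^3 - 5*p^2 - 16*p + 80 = (p + 4)*(p^2 - 9*p + 20) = (p - 4)*(p + 4)*(p - 5)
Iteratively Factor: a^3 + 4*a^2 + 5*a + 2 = (a + 2)*(a^2 + 2*a + 1) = (a + 1)*(a + 2)*(a + 1)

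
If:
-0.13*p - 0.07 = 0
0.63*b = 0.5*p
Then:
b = -0.43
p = -0.54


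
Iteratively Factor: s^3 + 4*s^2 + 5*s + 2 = (s + 1)*(s^2 + 3*s + 2) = (s + 1)*(s + 2)*(s + 1)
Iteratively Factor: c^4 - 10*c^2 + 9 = (c - 1)*(c^3 + c^2 - 9*c - 9) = (c - 1)*(c + 3)*(c^2 - 2*c - 3) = (c - 1)*(c + 1)*(c + 3)*(c - 3)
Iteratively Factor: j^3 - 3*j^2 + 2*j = (j)*(j^2 - 3*j + 2) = j*(j - 1)*(j - 2)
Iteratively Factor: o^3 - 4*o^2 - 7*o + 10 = (o + 2)*(o^2 - 6*o + 5) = (o - 1)*(o + 2)*(o - 5)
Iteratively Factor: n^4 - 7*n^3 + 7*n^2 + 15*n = (n - 5)*(n^3 - 2*n^2 - 3*n) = n*(n - 5)*(n^2 - 2*n - 3) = n*(n - 5)*(n + 1)*(n - 3)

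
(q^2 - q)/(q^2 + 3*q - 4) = q/(q + 4)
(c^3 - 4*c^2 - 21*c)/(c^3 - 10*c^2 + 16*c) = (c^2 - 4*c - 21)/(c^2 - 10*c + 16)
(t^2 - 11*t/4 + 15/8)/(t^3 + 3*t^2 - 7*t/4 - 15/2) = (4*t - 5)/(2*(2*t^2 + 9*t + 10))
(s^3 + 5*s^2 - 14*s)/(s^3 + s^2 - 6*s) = (s + 7)/(s + 3)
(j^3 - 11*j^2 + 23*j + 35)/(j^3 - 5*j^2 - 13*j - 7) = (j - 5)/(j + 1)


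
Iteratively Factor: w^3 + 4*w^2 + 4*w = (w)*(w^2 + 4*w + 4) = w*(w + 2)*(w + 2)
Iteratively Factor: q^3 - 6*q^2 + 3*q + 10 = (q - 2)*(q^2 - 4*q - 5) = (q - 2)*(q + 1)*(q - 5)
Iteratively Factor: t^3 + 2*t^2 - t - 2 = (t + 2)*(t^2 - 1) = (t - 1)*(t + 2)*(t + 1)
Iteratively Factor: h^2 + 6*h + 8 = (h + 2)*(h + 4)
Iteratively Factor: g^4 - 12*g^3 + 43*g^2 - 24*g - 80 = (g - 4)*(g^3 - 8*g^2 + 11*g + 20) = (g - 4)*(g + 1)*(g^2 - 9*g + 20) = (g - 5)*(g - 4)*(g + 1)*(g - 4)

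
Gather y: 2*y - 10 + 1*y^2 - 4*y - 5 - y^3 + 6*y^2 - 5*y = -y^3 + 7*y^2 - 7*y - 15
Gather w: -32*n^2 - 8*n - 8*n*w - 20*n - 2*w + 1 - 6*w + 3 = -32*n^2 - 28*n + w*(-8*n - 8) + 4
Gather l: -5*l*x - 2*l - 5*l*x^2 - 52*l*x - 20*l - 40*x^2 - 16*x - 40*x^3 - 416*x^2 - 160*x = l*(-5*x^2 - 57*x - 22) - 40*x^3 - 456*x^2 - 176*x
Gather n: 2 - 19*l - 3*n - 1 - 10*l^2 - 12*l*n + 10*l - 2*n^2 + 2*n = -10*l^2 - 9*l - 2*n^2 + n*(-12*l - 1) + 1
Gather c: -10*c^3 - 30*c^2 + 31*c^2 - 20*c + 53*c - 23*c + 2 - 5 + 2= -10*c^3 + c^2 + 10*c - 1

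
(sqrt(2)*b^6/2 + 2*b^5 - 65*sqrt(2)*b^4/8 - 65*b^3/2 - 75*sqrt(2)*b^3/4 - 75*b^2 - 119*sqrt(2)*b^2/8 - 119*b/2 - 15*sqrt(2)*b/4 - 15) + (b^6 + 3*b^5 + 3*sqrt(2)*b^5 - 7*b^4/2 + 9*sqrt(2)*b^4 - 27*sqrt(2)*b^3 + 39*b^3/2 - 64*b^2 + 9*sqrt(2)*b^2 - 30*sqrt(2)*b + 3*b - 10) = sqrt(2)*b^6/2 + b^6 + 3*sqrt(2)*b^5 + 5*b^5 - 7*b^4/2 + 7*sqrt(2)*b^4/8 - 183*sqrt(2)*b^3/4 - 13*b^3 - 139*b^2 - 47*sqrt(2)*b^2/8 - 113*b/2 - 135*sqrt(2)*b/4 - 25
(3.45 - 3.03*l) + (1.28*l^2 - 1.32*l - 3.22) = 1.28*l^2 - 4.35*l + 0.23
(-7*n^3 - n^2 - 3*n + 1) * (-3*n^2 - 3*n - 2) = 21*n^5 + 24*n^4 + 26*n^3 + 8*n^2 + 3*n - 2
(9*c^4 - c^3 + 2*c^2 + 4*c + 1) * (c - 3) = 9*c^5 - 28*c^4 + 5*c^3 - 2*c^2 - 11*c - 3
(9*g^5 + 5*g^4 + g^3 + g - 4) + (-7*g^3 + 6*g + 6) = 9*g^5 + 5*g^4 - 6*g^3 + 7*g + 2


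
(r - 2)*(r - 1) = r^2 - 3*r + 2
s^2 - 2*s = s*(s - 2)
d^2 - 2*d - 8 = (d - 4)*(d + 2)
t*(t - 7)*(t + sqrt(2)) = t^3 - 7*t^2 + sqrt(2)*t^2 - 7*sqrt(2)*t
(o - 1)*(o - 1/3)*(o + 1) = o^3 - o^2/3 - o + 1/3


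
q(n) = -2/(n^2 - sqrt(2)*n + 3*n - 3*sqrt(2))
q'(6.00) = 0.02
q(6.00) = -0.05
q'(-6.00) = -0.04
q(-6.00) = -0.09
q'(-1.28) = -0.09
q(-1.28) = 0.43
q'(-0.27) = 0.10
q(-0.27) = 0.43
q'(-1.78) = -0.26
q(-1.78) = 0.51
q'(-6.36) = -0.03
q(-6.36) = -0.08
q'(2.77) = 0.23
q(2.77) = -0.26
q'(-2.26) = -0.79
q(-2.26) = 0.74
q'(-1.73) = -0.24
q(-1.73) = 0.50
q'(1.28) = 25.13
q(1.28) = 3.48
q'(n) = -2*(-2*n - 3 + sqrt(2))/(n^2 - sqrt(2)*n + 3*n - 3*sqrt(2))^2 = 2*(2*n - sqrt(2) + 3)/(n^2 - sqrt(2)*n + 3*n - 3*sqrt(2))^2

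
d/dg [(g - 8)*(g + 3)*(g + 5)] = 3*g^2 - 49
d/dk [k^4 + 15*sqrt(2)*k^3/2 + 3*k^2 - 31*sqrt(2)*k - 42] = 4*k^3 + 45*sqrt(2)*k^2/2 + 6*k - 31*sqrt(2)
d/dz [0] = 0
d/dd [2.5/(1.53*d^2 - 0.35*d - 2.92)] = (0.875 - 7.65*d)/(-1.53*d^2 + 0.35*d + 2.92)^2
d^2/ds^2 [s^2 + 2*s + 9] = 2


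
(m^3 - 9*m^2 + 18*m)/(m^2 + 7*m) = (m^2 - 9*m + 18)/(m + 7)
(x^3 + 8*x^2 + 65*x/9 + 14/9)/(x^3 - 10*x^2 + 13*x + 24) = (9*x^3 + 72*x^2 + 65*x + 14)/(9*(x^3 - 10*x^2 + 13*x + 24))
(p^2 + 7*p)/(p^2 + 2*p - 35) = p/(p - 5)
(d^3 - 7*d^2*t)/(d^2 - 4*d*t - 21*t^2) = d^2/(d + 3*t)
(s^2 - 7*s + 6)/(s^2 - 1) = (s - 6)/(s + 1)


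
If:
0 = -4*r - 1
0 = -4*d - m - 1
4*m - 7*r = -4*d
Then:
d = -3/16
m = -1/4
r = -1/4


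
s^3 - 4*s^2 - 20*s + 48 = (s - 6)*(s - 2)*(s + 4)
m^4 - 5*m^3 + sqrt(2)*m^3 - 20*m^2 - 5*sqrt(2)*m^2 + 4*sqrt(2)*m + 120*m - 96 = (m - 4)*(m - 1)*(m - 3*sqrt(2))*(m + 4*sqrt(2))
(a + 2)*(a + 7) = a^2 + 9*a + 14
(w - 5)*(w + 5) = w^2 - 25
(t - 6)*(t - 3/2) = t^2 - 15*t/2 + 9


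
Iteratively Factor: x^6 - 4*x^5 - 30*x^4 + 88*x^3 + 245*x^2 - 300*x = (x)*(x^5 - 4*x^4 - 30*x^3 + 88*x^2 + 245*x - 300) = x*(x - 1)*(x^4 - 3*x^3 - 33*x^2 + 55*x + 300) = x*(x - 5)*(x - 1)*(x^3 + 2*x^2 - 23*x - 60) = x*(x - 5)*(x - 1)*(x + 4)*(x^2 - 2*x - 15) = x*(x - 5)*(x - 1)*(x + 3)*(x + 4)*(x - 5)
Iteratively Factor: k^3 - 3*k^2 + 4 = (k + 1)*(k^2 - 4*k + 4) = (k - 2)*(k + 1)*(k - 2)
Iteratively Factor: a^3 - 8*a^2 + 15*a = (a - 3)*(a^2 - 5*a) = a*(a - 3)*(a - 5)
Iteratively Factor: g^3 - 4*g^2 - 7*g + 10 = (g + 2)*(g^2 - 6*g + 5) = (g - 1)*(g + 2)*(g - 5)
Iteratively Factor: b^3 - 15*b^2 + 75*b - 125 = (b - 5)*(b^2 - 10*b + 25) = (b - 5)^2*(b - 5)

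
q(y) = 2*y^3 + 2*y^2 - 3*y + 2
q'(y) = 6*y^2 + 4*y - 3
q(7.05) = 781.06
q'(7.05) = 323.42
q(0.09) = 1.75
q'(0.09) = -2.59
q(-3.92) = -75.98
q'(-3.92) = 73.52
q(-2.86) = -19.85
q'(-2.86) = 34.64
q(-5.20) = -209.54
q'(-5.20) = 138.44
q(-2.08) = -1.11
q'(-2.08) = 14.64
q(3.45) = 97.58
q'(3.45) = 82.22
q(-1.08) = 5.05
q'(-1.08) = -0.32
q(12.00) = 3710.00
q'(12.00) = 909.00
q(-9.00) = -1267.00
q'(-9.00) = 447.00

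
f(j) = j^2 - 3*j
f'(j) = 2*j - 3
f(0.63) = -1.49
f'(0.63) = -1.74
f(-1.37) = 5.99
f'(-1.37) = -5.74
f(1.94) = -2.06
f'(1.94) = 0.88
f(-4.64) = 35.45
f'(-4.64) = -12.28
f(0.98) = -1.98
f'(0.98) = -1.04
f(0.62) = -1.48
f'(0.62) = -1.76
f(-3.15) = 19.37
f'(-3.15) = -9.30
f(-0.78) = 2.95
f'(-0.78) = -4.56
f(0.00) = 0.00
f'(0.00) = -3.00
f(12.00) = 108.00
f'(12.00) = 21.00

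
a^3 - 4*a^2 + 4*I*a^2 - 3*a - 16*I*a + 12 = (a - 4)*(a + I)*(a + 3*I)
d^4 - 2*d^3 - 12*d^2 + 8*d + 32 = (d - 4)*(d - 2)*(d + 2)^2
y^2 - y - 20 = (y - 5)*(y + 4)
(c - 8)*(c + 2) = c^2 - 6*c - 16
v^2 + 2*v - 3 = (v - 1)*(v + 3)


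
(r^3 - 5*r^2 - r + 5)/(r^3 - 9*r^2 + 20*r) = (r^2 - 1)/(r*(r - 4))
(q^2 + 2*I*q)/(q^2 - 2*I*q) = (q + 2*I)/(q - 2*I)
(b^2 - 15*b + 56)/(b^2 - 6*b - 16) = (b - 7)/(b + 2)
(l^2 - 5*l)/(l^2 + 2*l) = (l - 5)/(l + 2)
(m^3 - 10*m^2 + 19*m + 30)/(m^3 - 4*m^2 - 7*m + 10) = (m^2 - 5*m - 6)/(m^2 + m - 2)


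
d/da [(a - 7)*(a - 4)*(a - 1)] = 3*a^2 - 24*a + 39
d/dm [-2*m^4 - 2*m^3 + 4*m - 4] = -8*m^3 - 6*m^2 + 4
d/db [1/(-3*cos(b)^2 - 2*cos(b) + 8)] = -2*(3*cos(b) + 1)*sin(b)/(3*cos(b)^2 + 2*cos(b) - 8)^2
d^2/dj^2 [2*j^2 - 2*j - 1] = 4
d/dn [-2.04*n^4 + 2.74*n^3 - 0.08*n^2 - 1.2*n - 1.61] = -8.16*n^3 + 8.22*n^2 - 0.16*n - 1.2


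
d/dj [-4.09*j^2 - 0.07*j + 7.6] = -8.18*j - 0.07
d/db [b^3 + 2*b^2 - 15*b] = 3*b^2 + 4*b - 15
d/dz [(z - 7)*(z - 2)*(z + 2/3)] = 3*z^2 - 50*z/3 + 8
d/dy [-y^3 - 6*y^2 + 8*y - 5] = -3*y^2 - 12*y + 8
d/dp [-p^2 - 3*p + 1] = -2*p - 3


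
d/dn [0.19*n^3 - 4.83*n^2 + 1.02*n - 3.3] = 0.57*n^2 - 9.66*n + 1.02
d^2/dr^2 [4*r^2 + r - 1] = 8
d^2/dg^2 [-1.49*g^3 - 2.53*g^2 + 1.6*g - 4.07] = -8.94*g - 5.06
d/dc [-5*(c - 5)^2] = 50 - 10*c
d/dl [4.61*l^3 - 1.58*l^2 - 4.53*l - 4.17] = 13.83*l^2 - 3.16*l - 4.53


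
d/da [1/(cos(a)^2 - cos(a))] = (-sin(a)/cos(a)^2 + 2*tan(a))/(cos(a) - 1)^2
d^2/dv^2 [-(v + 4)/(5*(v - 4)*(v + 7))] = 2*(-v^3 - 12*v^2 - 120*v - 232)/(5*(v^6 + 9*v^5 - 57*v^4 - 477*v^3 + 1596*v^2 + 7056*v - 21952))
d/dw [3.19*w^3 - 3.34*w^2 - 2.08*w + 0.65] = 9.57*w^2 - 6.68*w - 2.08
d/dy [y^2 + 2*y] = 2*y + 2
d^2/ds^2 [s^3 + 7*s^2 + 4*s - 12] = 6*s + 14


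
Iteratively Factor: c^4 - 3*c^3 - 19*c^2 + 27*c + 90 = (c + 3)*(c^3 - 6*c^2 - c + 30) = (c + 2)*(c + 3)*(c^2 - 8*c + 15) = (c - 3)*(c + 2)*(c + 3)*(c - 5)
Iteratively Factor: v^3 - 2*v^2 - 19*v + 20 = (v - 1)*(v^2 - v - 20) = (v - 5)*(v - 1)*(v + 4)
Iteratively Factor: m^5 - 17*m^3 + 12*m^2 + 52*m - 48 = (m - 1)*(m^4 + m^3 - 16*m^2 - 4*m + 48) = (m - 1)*(m + 2)*(m^3 - m^2 - 14*m + 24) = (m - 1)*(m + 2)*(m + 4)*(m^2 - 5*m + 6) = (m - 3)*(m - 1)*(m + 2)*(m + 4)*(m - 2)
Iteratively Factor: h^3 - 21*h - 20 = (h - 5)*(h^2 + 5*h + 4) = (h - 5)*(h + 4)*(h + 1)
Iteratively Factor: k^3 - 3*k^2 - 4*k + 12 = (k - 3)*(k^2 - 4) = (k - 3)*(k + 2)*(k - 2)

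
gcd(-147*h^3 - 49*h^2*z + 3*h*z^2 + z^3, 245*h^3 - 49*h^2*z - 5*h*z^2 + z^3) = -49*h^2 + z^2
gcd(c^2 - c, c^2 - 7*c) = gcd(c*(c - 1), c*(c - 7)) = c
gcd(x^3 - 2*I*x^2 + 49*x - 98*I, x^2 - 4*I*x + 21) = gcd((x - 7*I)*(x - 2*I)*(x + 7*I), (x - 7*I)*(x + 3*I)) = x - 7*I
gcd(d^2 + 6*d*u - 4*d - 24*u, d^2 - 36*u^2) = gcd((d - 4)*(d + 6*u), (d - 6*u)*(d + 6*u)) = d + 6*u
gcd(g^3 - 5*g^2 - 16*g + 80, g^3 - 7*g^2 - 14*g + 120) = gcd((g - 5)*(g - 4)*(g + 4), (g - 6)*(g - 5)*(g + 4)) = g^2 - g - 20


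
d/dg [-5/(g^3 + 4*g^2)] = 5*(3*g + 8)/(g^3*(g + 4)^2)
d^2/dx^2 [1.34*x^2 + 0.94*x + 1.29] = 2.68000000000000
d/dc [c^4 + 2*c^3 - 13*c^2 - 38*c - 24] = 4*c^3 + 6*c^2 - 26*c - 38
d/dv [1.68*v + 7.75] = 1.68000000000000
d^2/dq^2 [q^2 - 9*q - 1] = 2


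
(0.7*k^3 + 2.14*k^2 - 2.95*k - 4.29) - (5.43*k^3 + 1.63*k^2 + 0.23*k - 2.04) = -4.73*k^3 + 0.51*k^2 - 3.18*k - 2.25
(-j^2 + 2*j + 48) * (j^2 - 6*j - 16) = -j^4 + 8*j^3 + 52*j^2 - 320*j - 768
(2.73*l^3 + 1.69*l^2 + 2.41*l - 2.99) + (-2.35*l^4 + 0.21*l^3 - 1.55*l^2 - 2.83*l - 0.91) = -2.35*l^4 + 2.94*l^3 + 0.14*l^2 - 0.42*l - 3.9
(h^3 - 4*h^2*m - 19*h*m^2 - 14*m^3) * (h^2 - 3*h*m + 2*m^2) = h^5 - 7*h^4*m - 5*h^3*m^2 + 35*h^2*m^3 + 4*h*m^4 - 28*m^5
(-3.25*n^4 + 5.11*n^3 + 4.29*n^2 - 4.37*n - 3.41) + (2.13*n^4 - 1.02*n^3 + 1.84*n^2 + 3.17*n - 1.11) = -1.12*n^4 + 4.09*n^3 + 6.13*n^2 - 1.2*n - 4.52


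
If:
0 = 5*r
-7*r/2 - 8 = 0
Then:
No Solution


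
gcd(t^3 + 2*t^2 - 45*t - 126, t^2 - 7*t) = t - 7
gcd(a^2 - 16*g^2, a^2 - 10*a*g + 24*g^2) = a - 4*g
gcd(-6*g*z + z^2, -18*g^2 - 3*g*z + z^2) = -6*g + z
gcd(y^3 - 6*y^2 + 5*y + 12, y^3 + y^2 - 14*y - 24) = y - 4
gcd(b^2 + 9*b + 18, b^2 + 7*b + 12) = b + 3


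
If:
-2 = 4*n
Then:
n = -1/2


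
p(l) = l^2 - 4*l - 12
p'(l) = 2*l - 4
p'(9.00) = 14.00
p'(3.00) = 2.00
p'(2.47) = 0.94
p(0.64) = -14.15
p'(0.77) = -2.46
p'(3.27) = 2.54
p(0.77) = -14.49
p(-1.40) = -4.44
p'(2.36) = 0.72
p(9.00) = 33.00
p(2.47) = -15.78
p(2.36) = -15.87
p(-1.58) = -3.18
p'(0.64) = -2.72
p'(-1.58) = -7.16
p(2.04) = -16.00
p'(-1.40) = -6.80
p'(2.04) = 0.08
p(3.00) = -15.00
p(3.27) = -14.39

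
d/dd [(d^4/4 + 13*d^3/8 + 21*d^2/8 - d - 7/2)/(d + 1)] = (3*d^4 + 17*d^3 + 30*d^2 + 21*d + 10)/(4*(d^2 + 2*d + 1))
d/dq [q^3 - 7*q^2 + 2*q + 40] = 3*q^2 - 14*q + 2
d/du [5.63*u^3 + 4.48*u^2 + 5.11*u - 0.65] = 16.89*u^2 + 8.96*u + 5.11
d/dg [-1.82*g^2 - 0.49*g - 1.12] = -3.64*g - 0.49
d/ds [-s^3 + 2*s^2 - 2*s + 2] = -3*s^2 + 4*s - 2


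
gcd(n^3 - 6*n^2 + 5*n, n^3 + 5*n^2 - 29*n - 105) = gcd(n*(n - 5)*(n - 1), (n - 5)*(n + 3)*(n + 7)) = n - 5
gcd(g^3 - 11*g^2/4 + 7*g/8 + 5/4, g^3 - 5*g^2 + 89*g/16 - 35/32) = g - 5/4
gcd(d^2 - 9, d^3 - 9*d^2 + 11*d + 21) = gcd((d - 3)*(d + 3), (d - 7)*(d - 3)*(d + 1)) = d - 3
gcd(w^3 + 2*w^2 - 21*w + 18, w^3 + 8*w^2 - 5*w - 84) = w - 3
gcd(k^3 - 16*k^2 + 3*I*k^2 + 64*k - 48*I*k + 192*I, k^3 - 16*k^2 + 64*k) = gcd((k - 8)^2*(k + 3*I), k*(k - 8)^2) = k^2 - 16*k + 64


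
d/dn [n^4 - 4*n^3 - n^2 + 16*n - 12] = 4*n^3 - 12*n^2 - 2*n + 16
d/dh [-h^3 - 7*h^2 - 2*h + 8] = -3*h^2 - 14*h - 2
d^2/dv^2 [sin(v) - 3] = -sin(v)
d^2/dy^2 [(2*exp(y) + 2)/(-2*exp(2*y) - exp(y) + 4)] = (-8*exp(4*y) - 28*exp(3*y) - 108*exp(2*y) - 74*exp(y) - 40)*exp(y)/(8*exp(6*y) + 12*exp(5*y) - 42*exp(4*y) - 47*exp(3*y) + 84*exp(2*y) + 48*exp(y) - 64)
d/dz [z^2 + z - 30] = 2*z + 1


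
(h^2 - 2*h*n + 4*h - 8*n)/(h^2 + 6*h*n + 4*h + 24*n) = (h - 2*n)/(h + 6*n)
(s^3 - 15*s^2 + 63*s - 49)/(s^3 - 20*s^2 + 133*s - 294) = (s - 1)/(s - 6)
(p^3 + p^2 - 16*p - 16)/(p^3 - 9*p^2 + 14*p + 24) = (p + 4)/(p - 6)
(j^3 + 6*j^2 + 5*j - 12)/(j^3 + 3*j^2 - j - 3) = (j + 4)/(j + 1)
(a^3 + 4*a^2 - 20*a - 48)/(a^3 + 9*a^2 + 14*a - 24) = (a^2 - 2*a - 8)/(a^2 + 3*a - 4)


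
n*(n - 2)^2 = n^3 - 4*n^2 + 4*n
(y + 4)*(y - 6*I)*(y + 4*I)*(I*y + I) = I*y^4 + 2*y^3 + 5*I*y^3 + 10*y^2 + 28*I*y^2 + 8*y + 120*I*y + 96*I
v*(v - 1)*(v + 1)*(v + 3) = v^4 + 3*v^3 - v^2 - 3*v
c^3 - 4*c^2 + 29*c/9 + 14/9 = (c - 7/3)*(c - 2)*(c + 1/3)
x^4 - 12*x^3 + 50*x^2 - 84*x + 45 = (x - 5)*(x - 3)^2*(x - 1)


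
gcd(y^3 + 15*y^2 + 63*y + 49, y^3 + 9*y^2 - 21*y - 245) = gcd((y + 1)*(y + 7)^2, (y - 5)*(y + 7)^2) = y^2 + 14*y + 49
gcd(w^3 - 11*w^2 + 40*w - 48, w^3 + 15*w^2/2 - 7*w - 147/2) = w - 3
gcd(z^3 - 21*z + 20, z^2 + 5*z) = z + 5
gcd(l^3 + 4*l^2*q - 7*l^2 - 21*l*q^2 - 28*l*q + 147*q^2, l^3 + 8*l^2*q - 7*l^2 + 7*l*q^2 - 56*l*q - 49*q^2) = l^2 + 7*l*q - 7*l - 49*q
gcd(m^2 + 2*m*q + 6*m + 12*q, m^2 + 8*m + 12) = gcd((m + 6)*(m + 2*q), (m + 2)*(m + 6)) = m + 6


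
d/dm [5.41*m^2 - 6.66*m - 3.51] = 10.82*m - 6.66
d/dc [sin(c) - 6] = cos(c)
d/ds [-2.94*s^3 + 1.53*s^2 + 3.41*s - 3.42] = -8.82*s^2 + 3.06*s + 3.41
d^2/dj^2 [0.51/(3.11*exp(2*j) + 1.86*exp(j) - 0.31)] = (0.51*(6.22*exp(j) + 1.86)*(12.44*exp(j) + 3.72)*exp(j) - (6.3444*exp(j) + 0.9486)*(3.11*exp(2*j) + 1.86*exp(j) - 0.31))*exp(j)/(3.11*exp(2*j) + 1.86*exp(j) - 0.31)^3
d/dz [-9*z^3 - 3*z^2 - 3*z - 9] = -27*z^2 - 6*z - 3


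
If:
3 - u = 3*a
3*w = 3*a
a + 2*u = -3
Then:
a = 9/5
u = -12/5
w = 9/5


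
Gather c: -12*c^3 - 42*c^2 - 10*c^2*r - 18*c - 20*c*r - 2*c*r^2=-12*c^3 + c^2*(-10*r - 42) + c*(-2*r^2 - 20*r - 18)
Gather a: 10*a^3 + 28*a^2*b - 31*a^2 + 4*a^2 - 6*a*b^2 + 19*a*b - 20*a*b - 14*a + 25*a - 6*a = 10*a^3 + a^2*(28*b - 27) + a*(-6*b^2 - b + 5)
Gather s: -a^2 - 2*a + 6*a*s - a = -a^2 + 6*a*s - 3*a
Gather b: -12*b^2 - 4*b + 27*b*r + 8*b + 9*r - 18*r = -12*b^2 + b*(27*r + 4) - 9*r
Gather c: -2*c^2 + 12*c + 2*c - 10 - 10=-2*c^2 + 14*c - 20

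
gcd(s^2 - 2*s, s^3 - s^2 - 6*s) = s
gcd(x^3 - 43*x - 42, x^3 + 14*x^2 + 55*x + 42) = x^2 + 7*x + 6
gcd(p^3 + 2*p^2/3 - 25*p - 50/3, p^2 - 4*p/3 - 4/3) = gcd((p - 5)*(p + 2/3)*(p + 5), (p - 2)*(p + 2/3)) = p + 2/3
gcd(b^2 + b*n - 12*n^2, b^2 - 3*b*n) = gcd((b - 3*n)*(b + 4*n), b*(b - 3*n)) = b - 3*n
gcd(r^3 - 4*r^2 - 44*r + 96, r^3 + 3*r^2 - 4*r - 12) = r - 2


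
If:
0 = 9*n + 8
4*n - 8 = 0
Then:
No Solution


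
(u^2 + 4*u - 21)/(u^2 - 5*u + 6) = (u + 7)/(u - 2)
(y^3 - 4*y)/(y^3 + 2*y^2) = (y - 2)/y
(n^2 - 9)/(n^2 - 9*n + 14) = (n^2 - 9)/(n^2 - 9*n + 14)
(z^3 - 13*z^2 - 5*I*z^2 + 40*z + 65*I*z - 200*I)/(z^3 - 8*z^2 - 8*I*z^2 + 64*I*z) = (z^2 - 5*z*(1 + I) + 25*I)/(z*(z - 8*I))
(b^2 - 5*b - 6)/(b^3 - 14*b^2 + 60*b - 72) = (b + 1)/(b^2 - 8*b + 12)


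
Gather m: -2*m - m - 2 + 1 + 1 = -3*m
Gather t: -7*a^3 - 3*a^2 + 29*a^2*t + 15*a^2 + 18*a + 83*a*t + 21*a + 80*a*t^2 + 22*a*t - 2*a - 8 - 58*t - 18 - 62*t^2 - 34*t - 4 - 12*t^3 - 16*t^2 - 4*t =-7*a^3 + 12*a^2 + 37*a - 12*t^3 + t^2*(80*a - 78) + t*(29*a^2 + 105*a - 96) - 30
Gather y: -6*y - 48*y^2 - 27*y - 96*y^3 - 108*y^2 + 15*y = -96*y^3 - 156*y^2 - 18*y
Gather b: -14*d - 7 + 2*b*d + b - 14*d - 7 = b*(2*d + 1) - 28*d - 14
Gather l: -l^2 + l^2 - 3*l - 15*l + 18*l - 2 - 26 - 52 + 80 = 0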